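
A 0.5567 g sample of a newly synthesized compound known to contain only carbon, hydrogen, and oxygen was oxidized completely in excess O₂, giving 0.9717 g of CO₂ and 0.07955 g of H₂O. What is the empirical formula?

C5H2O4

mol C = 0.9717 g CO₂ ÷ 44.009 g/mol = 0.022080 mol
mol H = 2 × 0.07955 g H₂O ÷ 18.015 g/mol = 0.0088315 mol
mass O = 0.5567 − (0.26520 + 0.0089022) = 0.28260 g → mol O = 0.28260 ÷ 15.999 = 0.017664 mol
Divide by the smallest (0.0088315 mol): C 2.500, H 1.000, O 2.000
Multiplying each by 2 gives whole numbers: C 5.00, H 2.00, O 4.00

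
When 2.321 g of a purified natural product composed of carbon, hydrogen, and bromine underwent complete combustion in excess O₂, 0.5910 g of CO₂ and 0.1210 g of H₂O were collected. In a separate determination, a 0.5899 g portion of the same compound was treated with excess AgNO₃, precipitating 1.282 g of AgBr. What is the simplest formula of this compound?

CHBr2

mol C = 0.5910 g CO₂ ÷ 44.009 g/mol = 0.013429 mol
mol H = 2 × 0.1210 g H₂O ÷ 18.015 g/mol = 0.013433 mol
From the AgBr data: mol Br per gram of compound = (1.282 ÷ 187.772) ÷ 0.5899 = 0.011574 mol/g, so in the 2.321 g combustion sample mol Br = 0.026863 mol
Divide by the smallest (0.013429 mol): C 1.000, H 1.000, Br 2.000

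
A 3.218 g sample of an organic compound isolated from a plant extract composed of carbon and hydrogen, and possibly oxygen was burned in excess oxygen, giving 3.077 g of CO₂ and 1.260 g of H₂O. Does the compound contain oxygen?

yes

mol C = 3.077 g CO₂ ÷ 44.009 g/mol = 0.069918 mol
mol H = 2 × 1.260 g H₂O ÷ 18.015 g/mol = 0.13988 mol
C and H account for only 0.98078 g of the 3.218 g sample; the remaining 2.2372 g must be oxygen.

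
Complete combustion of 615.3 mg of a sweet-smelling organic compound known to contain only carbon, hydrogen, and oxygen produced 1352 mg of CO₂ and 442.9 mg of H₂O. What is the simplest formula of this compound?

mol C = 1.352 g CO₂ ÷ 44.009 g/mol = 0.030721 mol
mol H = 2 × 0.4429 g H₂O ÷ 18.015 g/mol = 0.049170 mol
mass O = 0.6153 − (0.36899 + 0.049563) = 0.19675 g → mol O = 0.19675 ÷ 15.999 = 0.012297 mol
Divide by the smallest (0.012297 mol): C 2.498, H 3.998, O 1.000
Multiplying each by 2 gives whole numbers: C 5.00, H 8.00, O 2.00

C5H8O2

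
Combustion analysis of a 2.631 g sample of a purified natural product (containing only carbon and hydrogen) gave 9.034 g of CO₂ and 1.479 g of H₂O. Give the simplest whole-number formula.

C5H4

mol C = 9.034 g CO₂ ÷ 44.009 g/mol = 0.20528 mol
mol H = 2 × 1.479 g H₂O ÷ 18.015 g/mol = 0.16420 mol
Divide by the smallest (0.16420 mol): C 1.250, H 1.000
Multiplying each by 4 gives whole numbers: C 5.00, H 4.00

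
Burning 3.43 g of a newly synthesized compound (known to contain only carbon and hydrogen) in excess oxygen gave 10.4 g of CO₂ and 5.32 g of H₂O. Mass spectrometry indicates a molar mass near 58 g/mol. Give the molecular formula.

mol C = 10.4 g CO₂ ÷ 44.009 g/mol = 0.2363 mol
mol H = 2 × 5.32 g H₂O ÷ 18.015 g/mol = 0.5906 mol
Divide by the smallest (0.2363 mol): C 1.000, H 2.499
Multiplying each by 2 gives whole numbers: C 2.00, H 5.00
Empirical formula: C2H5
Empirical-formula mass = 29.06 g/mol; 58 ÷ 29.06 ≈ 2, so the molecular formula is C4H10.

C4H10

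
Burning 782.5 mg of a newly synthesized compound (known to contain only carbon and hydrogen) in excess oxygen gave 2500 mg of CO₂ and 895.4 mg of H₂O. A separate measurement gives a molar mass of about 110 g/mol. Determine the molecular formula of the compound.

mol C = 2.500 g CO₂ ÷ 44.009 g/mol = 0.056807 mol
mol H = 2 × 0.8954 g H₂O ÷ 18.015 g/mol = 0.099406 mol
Divide by the smallest (0.056807 mol): C 1.000, H 1.750
Multiplying each by 4 gives whole numbers: C 4.00, H 7.00
Empirical formula: C4H7
Empirical-formula mass = 55.10 g/mol; 110 ÷ 55.10 ≈ 2, so the molecular formula is C8H14.

C8H14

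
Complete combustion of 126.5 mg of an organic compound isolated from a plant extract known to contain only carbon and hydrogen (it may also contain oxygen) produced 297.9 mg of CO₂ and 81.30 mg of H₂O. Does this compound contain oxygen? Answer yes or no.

yes

mol C = 0.2979 g CO₂ ÷ 44.009 g/mol = 0.0067691 mol
mol H = 2 × 0.08130 g H₂O ÷ 18.015 g/mol = 0.0090258 mol
C and H account for only 0.090401 g of the 0.1265 g sample; the remaining 0.036099 g must be oxygen.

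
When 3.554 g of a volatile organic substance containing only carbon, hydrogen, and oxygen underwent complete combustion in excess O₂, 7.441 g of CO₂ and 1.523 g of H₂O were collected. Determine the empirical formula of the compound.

mol C = 7.441 g CO₂ ÷ 44.009 g/mol = 0.16908 mol
mol H = 2 × 1.523 g H₂O ÷ 18.015 g/mol = 0.16908 mol
mass O = 3.554 − (2.0308 + 0.17043) = 1.3528 g → mol O = 1.3528 ÷ 15.999 = 0.084553 mol
Divide by the smallest (0.084553 mol): C 2.000, H 2.000, O 1.000

C2H2O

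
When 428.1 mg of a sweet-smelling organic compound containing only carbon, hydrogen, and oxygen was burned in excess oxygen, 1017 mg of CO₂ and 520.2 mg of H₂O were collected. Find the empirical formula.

mol C = 1.017 g CO₂ ÷ 44.009 g/mol = 0.023109 mol
mol H = 2 × 0.5202 g H₂O ÷ 18.015 g/mol = 0.057752 mol
mass O = 0.4281 − (0.27756 + 0.058214) = 0.092325 g → mol O = 0.092325 ÷ 15.999 = 0.0057707 mol
Divide by the smallest (0.0057707 mol): C 4.005, H 10.008, O 1.000

C4H10O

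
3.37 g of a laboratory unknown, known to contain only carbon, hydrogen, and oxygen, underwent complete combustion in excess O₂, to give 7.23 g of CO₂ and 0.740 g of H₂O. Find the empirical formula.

mol C = 7.23 g CO₂ ÷ 44.009 g/mol = 0.1643 mol
mol H = 2 × 0.740 g H₂O ÷ 18.015 g/mol = 0.08215 mol
mass O = 3.37 − (1.973 + 0.08281) = 1.314 g → mol O = 1.314 ÷ 15.999 = 0.08213 mol
Divide by the smallest (0.08213 mol): C 2.000, H 1.000, O 1.000

C2HO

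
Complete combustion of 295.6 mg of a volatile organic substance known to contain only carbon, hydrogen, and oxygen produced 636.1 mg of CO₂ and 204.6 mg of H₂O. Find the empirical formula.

C7H11O3

mol C = 0.6361 g CO₂ ÷ 44.009 g/mol = 0.014454 mol
mol H = 2 × 0.2046 g H₂O ÷ 18.015 g/mol = 0.022714 mol
mass O = 0.2956 − (0.17361 + 0.022896) = 0.099099 g → mol O = 0.099099 ÷ 15.999 = 0.0061940 mol
Divide by the smallest (0.0061940 mol): C 2.334, H 3.667, O 1.000
Multiplying each by 3 gives whole numbers: C 7.00, H 11.00, O 3.00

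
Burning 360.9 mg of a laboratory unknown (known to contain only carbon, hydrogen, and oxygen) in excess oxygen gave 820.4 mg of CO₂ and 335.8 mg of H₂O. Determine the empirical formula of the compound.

C3H6O

mol C = 0.8204 g CO₂ ÷ 44.009 g/mol = 0.018642 mol
mol H = 2 × 0.3358 g H₂O ÷ 18.015 g/mol = 0.037280 mol
mass O = 0.3609 − (0.22390 + 0.037578) = 0.099417 g → mol O = 0.099417 ÷ 15.999 = 0.0062139 mol
Divide by the smallest (0.0062139 mol): C 3.000, H 5.999, O 1.000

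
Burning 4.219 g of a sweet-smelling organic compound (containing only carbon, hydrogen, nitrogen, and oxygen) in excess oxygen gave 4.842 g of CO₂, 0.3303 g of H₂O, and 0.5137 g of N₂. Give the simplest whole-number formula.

C3HNO4

mol C = 4.842 g CO₂ ÷ 44.009 g/mol = 0.11002 mol
mol H = 2 × 0.3303 g H₂O ÷ 18.015 g/mol = 0.036669 mol
mol N = 2 × 0.5137 g N₂ ÷ 28.014 g/mol = 0.036675 mol
mass O = 4.219 − (1.3215 + 0.036963 + 0.51370) = 2.3469 g → mol O = 2.3469 ÷ 15.999 = 0.14669 mol
Divide by the smallest (0.036669 mol): C 3.000, H 1.000, N 1.000, O 4.000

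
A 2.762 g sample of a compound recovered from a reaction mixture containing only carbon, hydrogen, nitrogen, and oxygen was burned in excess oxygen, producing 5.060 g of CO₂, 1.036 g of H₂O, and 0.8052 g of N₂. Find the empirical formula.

C4H4N2O

mol C = 5.060 g CO₂ ÷ 44.009 g/mol = 0.11498 mol
mol H = 2 × 1.036 g H₂O ÷ 18.015 g/mol = 0.11502 mol
mol N = 2 × 0.8052 g N₂ ÷ 28.014 g/mol = 0.057486 mol
mass O = 2.762 − (1.3810 + 0.11594 + 0.80520) = 0.45988 g → mol O = 0.45988 ÷ 15.999 = 0.028744 mol
Divide by the smallest (0.028744 mol): C 4.000, H 4.001, N 2.000, O 1.000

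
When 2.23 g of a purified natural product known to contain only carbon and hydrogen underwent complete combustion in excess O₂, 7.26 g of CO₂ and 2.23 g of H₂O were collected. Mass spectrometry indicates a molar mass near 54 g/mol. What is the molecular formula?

mol C = 7.26 g CO₂ ÷ 44.009 g/mol = 0.1650 mol
mol H = 2 × 2.23 g H₂O ÷ 18.015 g/mol = 0.2476 mol
Divide by the smallest (0.1650 mol): C 1.000, H 1.501
Multiplying each by 2 gives whole numbers: C 2.00, H 3.00
Empirical formula: C2H3
Empirical-formula mass = 27.05 g/mol; 54 ÷ 27.05 ≈ 2, so the molecular formula is C4H6.

C4H6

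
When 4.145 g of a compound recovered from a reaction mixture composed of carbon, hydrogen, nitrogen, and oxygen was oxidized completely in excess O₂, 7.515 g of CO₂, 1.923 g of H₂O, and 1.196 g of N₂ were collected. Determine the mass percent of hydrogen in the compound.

5.19%

mol C = 7.515 g CO₂ ÷ 44.009 g/mol = 0.17076 mol
mol H = 2 × 1.923 g H₂O ÷ 18.015 g/mol = 0.21349 mol
mol N = 2 × 1.196 g N₂ ÷ 28.014 g/mol = 0.085386 mol
mass O = 4.145 − (2.0510 + 0.21520 + 1.1960) = 0.68280 g → mol O = 0.68280 ÷ 15.999 = 0.042678 mol
mass % H = 0.21520 g ÷ 4.145 g × 100%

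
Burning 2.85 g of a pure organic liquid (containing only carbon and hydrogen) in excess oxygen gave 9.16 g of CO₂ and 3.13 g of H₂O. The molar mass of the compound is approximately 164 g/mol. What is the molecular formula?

C12H20

mol C = 9.16 g CO₂ ÷ 44.009 g/mol = 0.2081 mol
mol H = 2 × 3.13 g H₂O ÷ 18.015 g/mol = 0.3475 mol
Divide by the smallest (0.2081 mol): C 1.000, H 1.669
Multiplying each by 3 gives whole numbers: C 3.00, H 5.01
Empirical formula: C3H5
Empirical-formula mass = 41.07 g/mol; 164 ÷ 41.07 ≈ 4, so the molecular formula is C12H20.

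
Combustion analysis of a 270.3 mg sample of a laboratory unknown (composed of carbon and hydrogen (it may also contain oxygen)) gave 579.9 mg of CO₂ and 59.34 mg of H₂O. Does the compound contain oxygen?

yes

mol C = 0.5799 g CO₂ ÷ 44.009 g/mol = 0.013177 mol
mol H = 2 × 0.05934 g H₂O ÷ 18.015 g/mol = 0.0065878 mol
C and H account for only 0.16491 g of the 0.2703 g sample; the remaining 0.10539 g must be oxygen.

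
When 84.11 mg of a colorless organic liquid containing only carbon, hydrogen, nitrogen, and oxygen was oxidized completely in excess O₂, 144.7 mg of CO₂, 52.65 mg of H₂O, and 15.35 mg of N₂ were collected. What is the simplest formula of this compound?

C9H16N3O4

mol C = 0.1447 g CO₂ ÷ 44.009 g/mol = 0.0032880 mol
mol H = 2 × 0.05265 g H₂O ÷ 18.015 g/mol = 0.0058451 mol
mol N = 2 × 0.01535 g N₂ ÷ 28.014 g/mol = 0.0010959 mol
mass O = 0.08411 − (0.039492 + 0.0058919 + 0.015350) = 0.023376 g → mol O = 0.023376 ÷ 15.999 = 0.0014611 mol
Divide by the smallest (0.0010959 mol): C 3.000, H 5.334, N 1.000, O 1.333
Multiplying each by 3 gives whole numbers: C 9.00, H 16.00, N 3.00, O 4.00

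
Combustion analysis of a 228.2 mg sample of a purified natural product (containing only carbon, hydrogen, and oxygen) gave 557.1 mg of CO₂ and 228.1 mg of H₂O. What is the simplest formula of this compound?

C4H8O

mol C = 0.5571 g CO₂ ÷ 44.009 g/mol = 0.012659 mol
mol H = 2 × 0.2281 g H₂O ÷ 18.015 g/mol = 0.025323 mol
mass O = 0.2282 − (0.15204 + 0.025526) = 0.050630 g → mol O = 0.050630 ÷ 15.999 = 0.0031645 mol
Divide by the smallest (0.0031645 mol): C 4.000, H 8.002, O 1.000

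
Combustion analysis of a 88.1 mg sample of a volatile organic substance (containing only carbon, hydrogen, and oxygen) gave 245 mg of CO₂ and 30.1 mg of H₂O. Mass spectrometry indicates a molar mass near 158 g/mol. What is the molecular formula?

C10H6O2

mol C = 0.245 g CO₂ ÷ 44.009 g/mol = 0.005567 mol
mol H = 2 × 0.0301 g H₂O ÷ 18.015 g/mol = 0.003342 mol
mass O = 0.0881 − (0.06687 + 0.003368) = 0.01787 g → mol O = 0.01787 ÷ 15.999 = 0.001117 mol
Divide by the smallest (0.001117 mol): C 4.985, H 2.992, O 1.000
Empirical formula: C5H3O
Empirical-formula mass = 79.08 g/mol; 158 ÷ 79.08 ≈ 2, so the molecular formula is C10H6O2.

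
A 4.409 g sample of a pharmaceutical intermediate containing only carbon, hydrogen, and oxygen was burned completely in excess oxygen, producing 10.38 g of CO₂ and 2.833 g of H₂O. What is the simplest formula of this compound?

C3H4O

mol C = 10.38 g CO₂ ÷ 44.009 g/mol = 0.23586 mol
mol H = 2 × 2.833 g H₂O ÷ 18.015 g/mol = 0.31452 mol
mass O = 4.409 − (2.8329 + 0.31703) = 1.2590 g → mol O = 1.2590 ÷ 15.999 = 0.078695 mol
Divide by the smallest (0.078695 mol): C 2.997, H 3.997, O 1.000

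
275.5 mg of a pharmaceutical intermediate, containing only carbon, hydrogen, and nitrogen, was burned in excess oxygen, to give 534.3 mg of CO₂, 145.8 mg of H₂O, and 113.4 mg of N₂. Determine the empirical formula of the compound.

mol C = 0.5343 g CO₂ ÷ 44.009 g/mol = 0.012141 mol
mol H = 2 × 0.1458 g H₂O ÷ 18.015 g/mol = 0.016187 mol
mol N = 2 × 0.1134 g N₂ ÷ 28.014 g/mol = 0.0080960 mol
Divide by the smallest (0.0080960 mol): C 1.500, H 1.999, N 1.000
Multiplying each by 2 gives whole numbers: C 3.00, H 4.00, N 2.00

C3H4N2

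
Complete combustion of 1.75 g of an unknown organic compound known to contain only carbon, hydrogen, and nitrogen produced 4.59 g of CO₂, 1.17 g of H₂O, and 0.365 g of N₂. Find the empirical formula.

C4H5N

mol C = 4.59 g CO₂ ÷ 44.009 g/mol = 0.1043 mol
mol H = 2 × 1.17 g H₂O ÷ 18.015 g/mol = 0.1299 mol
mol N = 2 × 0.365 g N₂ ÷ 28.014 g/mol = 0.02606 mol
Divide by the smallest (0.02606 mol): C 4.002, H 4.985, N 1.000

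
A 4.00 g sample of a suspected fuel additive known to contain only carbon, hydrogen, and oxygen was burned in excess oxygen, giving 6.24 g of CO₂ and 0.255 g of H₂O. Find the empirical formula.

C5HO5

mol C = 6.24 g CO₂ ÷ 44.009 g/mol = 0.1418 mol
mol H = 2 × 0.255 g H₂O ÷ 18.015 g/mol = 0.02831 mol
mass O = 4.00 − (1.703 + 0.02854) = 2.268 g → mol O = 2.268 ÷ 15.999 = 0.1418 mol
Divide by the smallest (0.02831 mol): C 5.008, H 1.000, O 5.008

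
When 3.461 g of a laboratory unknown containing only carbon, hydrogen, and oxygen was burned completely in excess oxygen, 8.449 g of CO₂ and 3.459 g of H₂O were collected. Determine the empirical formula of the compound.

mol C = 8.449 g CO₂ ÷ 44.009 g/mol = 0.19198 mol
mol H = 2 × 3.459 g H₂O ÷ 18.015 g/mol = 0.38401 mol
mass O = 3.461 − (2.3059 + 0.38709) = 0.76800 g → mol O = 0.76800 ÷ 15.999 = 0.048003 mol
Divide by the smallest (0.048003 mol): C 3.999, H 8.000, O 1.000

C4H8O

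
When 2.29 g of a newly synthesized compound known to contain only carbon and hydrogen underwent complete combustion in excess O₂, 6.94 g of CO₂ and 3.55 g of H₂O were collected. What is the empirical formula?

mol C = 6.94 g CO₂ ÷ 44.009 g/mol = 0.1577 mol
mol H = 2 × 3.55 g H₂O ÷ 18.015 g/mol = 0.3941 mol
Divide by the smallest (0.1577 mol): C 1.000, H 2.499
Multiplying each by 2 gives whole numbers: C 2.00, H 5.00

C2H5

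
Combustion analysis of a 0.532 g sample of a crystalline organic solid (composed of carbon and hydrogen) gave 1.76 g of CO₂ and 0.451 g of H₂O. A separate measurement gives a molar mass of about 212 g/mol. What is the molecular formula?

mol C = 1.76 g CO₂ ÷ 44.009 g/mol = 0.03999 mol
mol H = 2 × 0.451 g H₂O ÷ 18.015 g/mol = 0.05007 mol
Divide by the smallest (0.03999 mol): C 1.000, H 1.252
Multiplying each by 4 gives whole numbers: C 4.00, H 5.01
Empirical formula: C4H5
Empirical-formula mass = 53.08 g/mol; 212 ÷ 53.08 ≈ 4, so the molecular formula is C16H20.

C16H20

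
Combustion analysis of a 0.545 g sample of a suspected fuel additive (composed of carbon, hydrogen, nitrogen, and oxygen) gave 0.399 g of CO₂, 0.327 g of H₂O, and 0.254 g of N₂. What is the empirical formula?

mol C = 0.399 g CO₂ ÷ 44.009 g/mol = 0.009066 mol
mol H = 2 × 0.327 g H₂O ÷ 18.015 g/mol = 0.03630 mol
mol N = 2 × 0.254 g N₂ ÷ 28.014 g/mol = 0.01813 mol
mass O = 0.545 − (0.1089 + 0.03659 + 0.2540) = 0.1455 g → mol O = 0.1455 ÷ 15.999 = 0.009095 mol
Divide by the smallest (0.009066 mol): C 1.000, H 4.004, N 2.000, O 1.003

CH4N2O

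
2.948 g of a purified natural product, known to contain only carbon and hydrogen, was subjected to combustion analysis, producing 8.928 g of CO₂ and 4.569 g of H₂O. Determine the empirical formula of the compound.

C2H5

mol C = 8.928 g CO₂ ÷ 44.009 g/mol = 0.20287 mol
mol H = 2 × 4.569 g H₂O ÷ 18.015 g/mol = 0.50724 mol
Divide by the smallest (0.20287 mol): C 1.000, H 2.500
Multiplying each by 2 gives whole numbers: C 2.00, H 5.00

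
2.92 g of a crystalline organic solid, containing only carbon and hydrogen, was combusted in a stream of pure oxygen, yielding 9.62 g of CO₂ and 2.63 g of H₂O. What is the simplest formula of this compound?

mol C = 9.62 g CO₂ ÷ 44.009 g/mol = 0.2186 mol
mol H = 2 × 2.63 g H₂O ÷ 18.015 g/mol = 0.2920 mol
Divide by the smallest (0.2186 mol): C 1.000, H 1.336
Multiplying each by 3 gives whole numbers: C 3.00, H 4.01

C3H4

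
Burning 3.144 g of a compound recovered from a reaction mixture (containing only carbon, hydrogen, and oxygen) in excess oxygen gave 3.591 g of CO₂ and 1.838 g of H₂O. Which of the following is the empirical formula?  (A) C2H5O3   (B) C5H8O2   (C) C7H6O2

(A) C2H5O3

mol C = 3.591 g CO₂ ÷ 44.009 g/mol = 0.081597 mol
mol H = 2 × 1.838 g H₂O ÷ 18.015 g/mol = 0.20405 mol
mass O = 3.144 − (0.98006 + 0.20568) = 1.9583 g → mol O = 1.9583 ÷ 15.999 = 0.12240 mol
Divide by the smallest (0.081597 mol): C 1.000, H 2.501, O 1.500
Multiplying each by 2 gives whole numbers: C 2.00, H 5.00, O 3.00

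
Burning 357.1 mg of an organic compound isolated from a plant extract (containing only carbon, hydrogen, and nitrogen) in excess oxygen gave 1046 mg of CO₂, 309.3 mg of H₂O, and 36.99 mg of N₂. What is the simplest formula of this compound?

mol C = 1.046 g CO₂ ÷ 44.009 g/mol = 0.023768 mol
mol H = 2 × 0.3093 g H₂O ÷ 18.015 g/mol = 0.034338 mol
mol N = 2 × 0.03699 g N₂ ÷ 28.014 g/mol = 0.0026408 mol
Divide by the smallest (0.0026408 mol): C 9.000, H 13.003, N 1.000

C9H13N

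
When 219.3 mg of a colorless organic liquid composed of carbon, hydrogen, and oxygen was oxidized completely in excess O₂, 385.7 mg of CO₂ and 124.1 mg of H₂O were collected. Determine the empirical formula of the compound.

C7H11O5

mol C = 0.3857 g CO₂ ÷ 44.009 g/mol = 0.0087641 mol
mol H = 2 × 0.1241 g H₂O ÷ 18.015 g/mol = 0.013777 mol
mass O = 0.2193 − (0.10527 + 0.013888) = 0.10015 g → mol O = 0.10015 ÷ 15.999 = 0.0062596 mol
Divide by the smallest (0.0062596 mol): C 1.400, H 2.201, O 1.000
Multiplying each by 5 gives whole numbers: C 7.00, H 11.01, O 5.00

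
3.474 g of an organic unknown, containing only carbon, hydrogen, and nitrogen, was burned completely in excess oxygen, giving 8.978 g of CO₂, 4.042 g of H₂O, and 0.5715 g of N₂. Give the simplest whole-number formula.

C5H11N

mol C = 8.978 g CO₂ ÷ 44.009 g/mol = 0.20400 mol
mol H = 2 × 4.042 g H₂O ÷ 18.015 g/mol = 0.44874 mol
mol N = 2 × 0.5715 g N₂ ÷ 28.014 g/mol = 0.040801 mol
Divide by the smallest (0.040801 mol): C 5.000, H 10.998, N 1.000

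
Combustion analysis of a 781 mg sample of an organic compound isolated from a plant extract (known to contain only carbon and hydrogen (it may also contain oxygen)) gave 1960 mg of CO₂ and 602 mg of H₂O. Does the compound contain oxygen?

yes

mol C = 1.96 g CO₂ ÷ 44.009 g/mol = 0.04454 mol
mol H = 2 × 0.602 g H₂O ÷ 18.015 g/mol = 0.06683 mol
C and H account for only 0.6023 g of the 0.781 g sample; the remaining 0.1787 g must be oxygen.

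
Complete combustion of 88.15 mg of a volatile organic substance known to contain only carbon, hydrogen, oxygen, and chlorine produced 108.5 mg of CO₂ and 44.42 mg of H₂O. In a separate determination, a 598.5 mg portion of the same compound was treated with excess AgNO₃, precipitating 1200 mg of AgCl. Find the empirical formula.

mol C = 0.1085 g CO₂ ÷ 44.009 g/mol = 0.0024654 mol
mol H = 2 × 0.04442 g H₂O ÷ 18.015 g/mol = 0.0049314 mol
From the AgCl data: mol Cl per gram of compound = (1.200 ÷ 143.318) ÷ 0.5985 = 0.013990 mol/g, so in the 0.08815 g combustion sample mol Cl = 0.0012332 mol
mass O = 0.08815 − (0.029612 + 0.0049709 + 0.043717) = 0.0098497 g → mol O = 0.0098497 ÷ 15.999 = 0.00061564 mol
Divide by the smallest (0.00061564 mol): C 4.005, H 8.010, Cl 2.003, O 1.000

C4H8Cl2O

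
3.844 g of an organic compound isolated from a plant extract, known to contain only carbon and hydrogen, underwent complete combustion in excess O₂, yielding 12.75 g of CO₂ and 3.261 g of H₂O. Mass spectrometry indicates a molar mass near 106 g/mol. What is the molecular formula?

C8H10

mol C = 12.75 g CO₂ ÷ 44.009 g/mol = 0.28971 mol
mol H = 2 × 3.261 g H₂O ÷ 18.015 g/mol = 0.36203 mol
Divide by the smallest (0.28971 mol): C 1.000, H 1.250
Multiplying each by 4 gives whole numbers: C 4.00, H 5.00
Empirical formula: C4H5
Empirical-formula mass = 53.08 g/mol; 106 ÷ 53.08 ≈ 2, so the molecular formula is C8H10.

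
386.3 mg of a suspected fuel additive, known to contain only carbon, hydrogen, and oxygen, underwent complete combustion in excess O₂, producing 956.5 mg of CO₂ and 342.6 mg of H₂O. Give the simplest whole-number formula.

C4H7O

mol C = 0.9565 g CO₂ ÷ 44.009 g/mol = 0.021734 mol
mol H = 2 × 0.3426 g H₂O ÷ 18.015 g/mol = 0.038035 mol
mass O = 0.3863 − (0.26105 + 0.038339) = 0.086911 g → mol O = 0.086911 ÷ 15.999 = 0.0054323 mol
Divide by the smallest (0.0054323 mol): C 4.001, H 7.002, O 1.000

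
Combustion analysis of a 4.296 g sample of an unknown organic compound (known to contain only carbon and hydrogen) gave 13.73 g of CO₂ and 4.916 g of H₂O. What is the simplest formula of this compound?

C4H7

mol C = 13.73 g CO₂ ÷ 44.009 g/mol = 0.31198 mol
mol H = 2 × 4.916 g H₂O ÷ 18.015 g/mol = 0.54577 mol
Divide by the smallest (0.31198 mol): C 1.000, H 1.749
Multiplying each by 4 gives whole numbers: C 4.00, H 7.00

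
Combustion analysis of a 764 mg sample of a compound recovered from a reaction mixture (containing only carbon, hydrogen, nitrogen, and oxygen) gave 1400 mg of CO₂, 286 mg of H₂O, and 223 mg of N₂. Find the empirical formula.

C4H4N2O

mol C = 1.40 g CO₂ ÷ 44.009 g/mol = 0.03181 mol
mol H = 2 × 0.286 g H₂O ÷ 18.015 g/mol = 0.03175 mol
mol N = 2 × 0.223 g N₂ ÷ 28.014 g/mol = 0.01592 mol
mass O = 0.764 − (0.3821 + 0.03201 + 0.2230) = 0.1269 g → mol O = 0.1269 ÷ 15.999 = 0.007932 mol
Divide by the smallest (0.007932 mol): C 4.011, H 4.003, N 2.007, O 1.000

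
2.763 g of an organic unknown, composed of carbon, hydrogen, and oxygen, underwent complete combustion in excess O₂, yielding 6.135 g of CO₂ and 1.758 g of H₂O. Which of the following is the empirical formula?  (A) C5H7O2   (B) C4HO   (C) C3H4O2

(A) C5H7O2

mol C = 6.135 g CO₂ ÷ 44.009 g/mol = 0.13940 mol
mol H = 2 × 1.758 g H₂O ÷ 18.015 g/mol = 0.19517 mol
mass O = 2.763 − (1.6744 + 0.19673) = 0.89189 g → mol O = 0.89189 ÷ 15.999 = 0.055747 mol
Divide by the smallest (0.055747 mol): C 2.501, H 3.501, O 1.000
Multiplying each by 2 gives whole numbers: C 5.00, H 7.00, O 2.00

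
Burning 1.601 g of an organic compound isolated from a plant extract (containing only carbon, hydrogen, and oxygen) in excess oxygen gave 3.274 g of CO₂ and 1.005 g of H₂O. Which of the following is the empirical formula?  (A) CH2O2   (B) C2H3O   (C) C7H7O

mol C = 3.274 g CO₂ ÷ 44.009 g/mol = 0.074394 mol
mol H = 2 × 1.005 g H₂O ÷ 18.015 g/mol = 0.11157 mol
mass O = 1.601 − (0.89354 + 0.11247) = 0.59499 g → mol O = 0.59499 ÷ 15.999 = 0.037189 mol
Divide by the smallest (0.037189 mol): C 2.000, H 3.000, O 1.000

(B) C2H3O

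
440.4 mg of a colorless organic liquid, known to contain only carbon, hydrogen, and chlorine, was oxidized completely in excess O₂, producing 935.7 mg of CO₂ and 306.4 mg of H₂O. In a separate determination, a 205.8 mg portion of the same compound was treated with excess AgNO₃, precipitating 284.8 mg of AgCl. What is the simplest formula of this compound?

C5H8Cl

mol C = 0.9357 g CO₂ ÷ 44.009 g/mol = 0.021262 mol
mol H = 2 × 0.3064 g H₂O ÷ 18.015 g/mol = 0.034016 mol
From the AgCl data: mol Cl per gram of compound = (0.2848 ÷ 143.318) ÷ 0.2058 = 0.0096559 mol/g, so in the 0.4404 g combustion sample mol Cl = 0.0042525 mol
Divide by the smallest (0.0042525 mol): C 5.000, H 7.999, Cl 1.000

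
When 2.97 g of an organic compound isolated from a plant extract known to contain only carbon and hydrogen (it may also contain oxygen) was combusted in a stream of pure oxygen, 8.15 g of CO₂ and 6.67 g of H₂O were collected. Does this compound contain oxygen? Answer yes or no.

mol C = 8.15 g CO₂ ÷ 44.009 g/mol = 0.1852 mol
mol H = 2 × 6.67 g H₂O ÷ 18.015 g/mol = 0.7405 mol
C and H together account for 2.971 g — essentially the entire 2.97 g sample — so the compound contains no oxygen.

no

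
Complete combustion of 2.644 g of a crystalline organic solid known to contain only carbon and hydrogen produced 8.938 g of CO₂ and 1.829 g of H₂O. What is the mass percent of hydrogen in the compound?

mol C = 8.938 g CO₂ ÷ 44.009 g/mol = 0.20309 mol
mol H = 2 × 1.829 g H₂O ÷ 18.015 g/mol = 0.20305 mol
mass % H = 0.20468 g ÷ 2.644 g × 100%

7.74%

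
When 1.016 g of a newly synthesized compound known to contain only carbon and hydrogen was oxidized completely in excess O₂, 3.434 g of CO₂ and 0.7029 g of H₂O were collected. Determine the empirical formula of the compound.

mol C = 3.434 g CO₂ ÷ 44.009 g/mol = 0.078029 mol
mol H = 2 × 0.7029 g H₂O ÷ 18.015 g/mol = 0.078035 mol
Divide by the smallest (0.078029 mol): C 1.000, H 1.000

CH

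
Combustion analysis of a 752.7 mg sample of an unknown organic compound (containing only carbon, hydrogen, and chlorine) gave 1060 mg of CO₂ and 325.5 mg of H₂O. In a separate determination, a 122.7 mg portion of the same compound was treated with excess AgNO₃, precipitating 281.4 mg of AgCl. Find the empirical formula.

C2H3Cl

mol C = 1.060 g CO₂ ÷ 44.009 g/mol = 0.024086 mol
mol H = 2 × 0.3255 g H₂O ÷ 18.015 g/mol = 0.036137 mol
From the AgCl data: mol Cl per gram of compound = (0.2814 ÷ 143.318) ÷ 0.1227 = 0.016002 mol/g, so in the 0.7527 g combustion sample mol Cl = 0.012045 mol
Divide by the smallest (0.012045 mol): C 2.000, H 3.000, Cl 1.000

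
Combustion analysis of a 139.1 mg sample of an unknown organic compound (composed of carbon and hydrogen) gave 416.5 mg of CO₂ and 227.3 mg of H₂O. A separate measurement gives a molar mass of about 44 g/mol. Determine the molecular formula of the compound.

C3H8

mol C = 0.4165 g CO₂ ÷ 44.009 g/mol = 0.0094640 mol
mol H = 2 × 0.2273 g H₂O ÷ 18.015 g/mol = 0.025235 mol
Divide by the smallest (0.0094640 mol): C 1.000, H 2.666
Multiplying each by 3 gives whole numbers: C 3.00, H 8.00
Empirical formula: C3H8
Empirical-formula mass = 44.10 g/mol; 44 ÷ 44.10 ≈ 1, so the molecular formula is C3H8.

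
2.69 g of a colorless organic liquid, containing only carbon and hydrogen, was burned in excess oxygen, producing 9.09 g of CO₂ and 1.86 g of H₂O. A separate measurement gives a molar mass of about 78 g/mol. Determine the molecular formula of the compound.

C6H6

mol C = 9.09 g CO₂ ÷ 44.009 g/mol = 0.2065 mol
mol H = 2 × 1.86 g H₂O ÷ 18.015 g/mol = 0.2065 mol
Divide by the smallest (0.2065 mol): C 1.000, H 1.000
Empirical formula: CH
Empirical-formula mass = 13.02 g/mol; 78 ÷ 13.02 ≈ 6, so the molecular formula is C6H6.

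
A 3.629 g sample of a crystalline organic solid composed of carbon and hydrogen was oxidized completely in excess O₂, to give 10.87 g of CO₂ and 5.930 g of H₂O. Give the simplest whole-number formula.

C3H8

mol C = 10.87 g CO₂ ÷ 44.009 g/mol = 0.24699 mol
mol H = 2 × 5.930 g H₂O ÷ 18.015 g/mol = 0.65834 mol
Divide by the smallest (0.24699 mol): C 1.000, H 2.665
Multiplying each by 3 gives whole numbers: C 3.00, H 8.00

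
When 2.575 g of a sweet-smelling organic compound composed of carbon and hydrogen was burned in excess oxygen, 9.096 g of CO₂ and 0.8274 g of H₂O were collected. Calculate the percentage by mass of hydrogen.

3.60%

mol C = 9.096 g CO₂ ÷ 44.009 g/mol = 0.20668 mol
mol H = 2 × 0.8274 g H₂O ÷ 18.015 g/mol = 0.091857 mol
mass % H = 0.092592 g ÷ 2.575 g × 100%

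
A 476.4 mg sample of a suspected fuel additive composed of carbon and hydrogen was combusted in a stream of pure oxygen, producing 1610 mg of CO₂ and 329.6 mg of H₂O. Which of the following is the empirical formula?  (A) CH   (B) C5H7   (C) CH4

mol C = 1.610 g CO₂ ÷ 44.009 g/mol = 0.036583 mol
mol H = 2 × 0.3296 g H₂O ÷ 18.015 g/mol = 0.036592 mol
Divide by the smallest (0.036583 mol): C 1.000, H 1.000

(A) CH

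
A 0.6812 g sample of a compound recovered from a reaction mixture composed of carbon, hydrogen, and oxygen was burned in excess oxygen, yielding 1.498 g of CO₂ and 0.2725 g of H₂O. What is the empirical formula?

mol C = 1.498 g CO₂ ÷ 44.009 g/mol = 0.034038 mol
mol H = 2 × 0.2725 g H₂O ÷ 18.015 g/mol = 0.030253 mol
mass O = 0.6812 − (0.40884 + 0.030495) = 0.24187 g → mol O = 0.24187 ÷ 15.999 = 0.015118 mol
Divide by the smallest (0.015118 mol): C 2.252, H 2.001, O 1.000
Multiplying each by 4 gives whole numbers: C 9.01, H 8.00, O 4.00

C9H8O4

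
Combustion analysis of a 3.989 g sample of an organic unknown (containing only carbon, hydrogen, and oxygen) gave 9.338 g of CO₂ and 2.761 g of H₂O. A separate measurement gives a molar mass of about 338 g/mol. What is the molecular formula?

mol C = 9.338 g CO₂ ÷ 44.009 g/mol = 0.21218 mol
mol H = 2 × 2.761 g H₂O ÷ 18.015 g/mol = 0.30652 mol
mass O = 3.989 − (2.5485 + 0.30897) = 1.1315 g → mol O = 1.1315 ÷ 15.999 = 0.070722 mol
Divide by the smallest (0.070722 mol): C 3.000, H 4.334, O 1.000
Multiplying each by 3 gives whole numbers: C 9.00, H 13.00, O 3.00
Empirical formula: C9H13O3
Empirical-formula mass = 169.20 g/mol; 338 ÷ 169.20 ≈ 2, so the molecular formula is C18H26O6.

C18H26O6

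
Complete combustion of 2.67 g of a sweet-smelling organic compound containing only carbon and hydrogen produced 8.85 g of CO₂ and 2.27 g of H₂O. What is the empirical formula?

mol C = 8.85 g CO₂ ÷ 44.009 g/mol = 0.2011 mol
mol H = 2 × 2.27 g H₂O ÷ 18.015 g/mol = 0.2520 mol
Divide by the smallest (0.2011 mol): C 1.000, H 1.253
Multiplying each by 4 gives whole numbers: C 4.00, H 5.01

C4H5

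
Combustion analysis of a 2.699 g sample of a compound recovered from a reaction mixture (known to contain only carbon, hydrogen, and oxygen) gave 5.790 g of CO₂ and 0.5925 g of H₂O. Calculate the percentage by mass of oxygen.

mol C = 5.790 g CO₂ ÷ 44.009 g/mol = 0.13156 mol
mol H = 2 × 0.5925 g H₂O ÷ 18.015 g/mol = 0.065779 mol
mass O = 2.699 − (1.5802 + 0.066305) = 1.0525 g → mol O = 1.0525 ÷ 15.999 = 0.065784 mol
mass % O = 1.0525 g ÷ 2.699 g × 100%

39.00%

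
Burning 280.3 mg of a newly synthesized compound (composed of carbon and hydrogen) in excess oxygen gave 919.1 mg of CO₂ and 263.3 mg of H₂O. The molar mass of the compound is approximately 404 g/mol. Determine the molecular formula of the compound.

mol C = 0.9191 g CO₂ ÷ 44.009 g/mol = 0.020884 mol
mol H = 2 × 0.2633 g H₂O ÷ 18.015 g/mol = 0.029231 mol
Divide by the smallest (0.020884 mol): C 1.000, H 1.400
Multiplying each by 5 gives whole numbers: C 5.00, H 7.00
Empirical formula: C5H7
Empirical-formula mass = 67.11 g/mol; 404 ÷ 67.11 ≈ 6, so the molecular formula is C30H42.

C30H42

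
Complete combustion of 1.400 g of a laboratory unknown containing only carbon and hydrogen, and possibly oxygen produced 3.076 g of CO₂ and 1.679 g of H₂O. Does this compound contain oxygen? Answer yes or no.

mol C = 3.076 g CO₂ ÷ 44.009 g/mol = 0.069895 mol
mol H = 2 × 1.679 g H₂O ÷ 18.015 g/mol = 0.18640 mol
C and H account for only 1.0274 g of the 1.400 g sample; the remaining 0.37260 g must be oxygen.

yes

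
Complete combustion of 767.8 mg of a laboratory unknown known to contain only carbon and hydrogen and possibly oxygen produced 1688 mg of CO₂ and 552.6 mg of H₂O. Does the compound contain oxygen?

mol C = 1.688 g CO₂ ÷ 44.009 g/mol = 0.038356 mol
mol H = 2 × 0.5526 g H₂O ÷ 18.015 g/mol = 0.061349 mol
C and H account for only 0.52253 g of the 0.7678 g sample; the remaining 0.24527 g must be oxygen.

yes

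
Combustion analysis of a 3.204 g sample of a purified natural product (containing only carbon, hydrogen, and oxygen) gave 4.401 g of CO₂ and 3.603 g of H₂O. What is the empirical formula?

mol C = 4.401 g CO₂ ÷ 44.009 g/mol = 0.10000 mol
mol H = 2 × 3.603 g H₂O ÷ 18.015 g/mol = 0.40000 mol
mass O = 3.204 − (1.2011 + 0.40320) = 1.5997 g → mol O = 1.5997 ÷ 15.999 = 0.099986 mol
Divide by the smallest (0.099986 mol): C 1.000, H 4.001, O 1.000

CH4O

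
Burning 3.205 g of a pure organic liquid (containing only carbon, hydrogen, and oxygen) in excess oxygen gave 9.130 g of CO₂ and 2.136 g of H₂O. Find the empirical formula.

mol C = 9.130 g CO₂ ÷ 44.009 g/mol = 0.20746 mol
mol H = 2 × 2.136 g H₂O ÷ 18.015 g/mol = 0.23714 mol
mass O = 3.205 − (2.4918 + 0.23903) = 0.47419 g → mol O = 0.47419 ÷ 15.999 = 0.029639 mol
Divide by the smallest (0.029639 mol): C 6.999, H 8.001, O 1.000

C7H8O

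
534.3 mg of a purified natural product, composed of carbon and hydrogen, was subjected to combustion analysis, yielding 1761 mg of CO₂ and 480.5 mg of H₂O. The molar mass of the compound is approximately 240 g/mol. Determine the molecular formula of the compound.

C18H24

mol C = 1.761 g CO₂ ÷ 44.009 g/mol = 0.040015 mol
mol H = 2 × 0.4805 g H₂O ÷ 18.015 g/mol = 0.053344 mol
Divide by the smallest (0.040015 mol): C 1.000, H 1.333
Multiplying each by 3 gives whole numbers: C 3.00, H 4.00
Empirical formula: C3H4
Empirical-formula mass = 40.06 g/mol; 240 ÷ 40.06 ≈ 6, so the molecular formula is C18H24.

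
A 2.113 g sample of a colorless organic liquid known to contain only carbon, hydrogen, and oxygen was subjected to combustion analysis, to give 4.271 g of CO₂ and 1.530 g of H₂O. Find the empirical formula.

C4H7O2

mol C = 4.271 g CO₂ ÷ 44.009 g/mol = 0.097048 mol
mol H = 2 × 1.530 g H₂O ÷ 18.015 g/mol = 0.16986 mol
mass O = 2.113 − (1.1656 + 0.17122) = 0.77614 g → mol O = 0.77614 ÷ 15.999 = 0.048511 mol
Divide by the smallest (0.048511 mol): C 2.001, H 3.501, O 1.000
Multiplying each by 2 gives whole numbers: C 4.00, H 7.00, O 2.00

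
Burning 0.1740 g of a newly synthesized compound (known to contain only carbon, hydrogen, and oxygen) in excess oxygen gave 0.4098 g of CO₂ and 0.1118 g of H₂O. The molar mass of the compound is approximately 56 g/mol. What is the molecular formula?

C3H4O

mol C = 0.4098 g CO₂ ÷ 44.009 g/mol = 0.0093117 mol
mol H = 2 × 0.1118 g H₂O ÷ 18.015 g/mol = 0.012412 mol
mass O = 0.1740 − (0.11184 + 0.012511) = 0.049646 g → mol O = 0.049646 ÷ 15.999 = 0.0031030 mol
Divide by the smallest (0.0031030 mol): C 3.001, H 4.000, O 1.000
Empirical formula: C3H4O
Empirical-formula mass = 56.06 g/mol; 56 ÷ 56.06 ≈ 1, so the molecular formula is C3H4O.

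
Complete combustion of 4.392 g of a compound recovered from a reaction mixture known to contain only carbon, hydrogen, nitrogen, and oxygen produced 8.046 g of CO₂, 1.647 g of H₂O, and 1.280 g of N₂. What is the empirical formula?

C4H4N2O

mol C = 8.046 g CO₂ ÷ 44.009 g/mol = 0.18283 mol
mol H = 2 × 1.647 g H₂O ÷ 18.015 g/mol = 0.18285 mol
mol N = 2 × 1.280 g N₂ ÷ 28.014 g/mol = 0.091383 mol
mass O = 4.392 − (2.1959 + 0.18431 + 1.2800) = 0.73176 g → mol O = 0.73176 ÷ 15.999 = 0.045738 mol
Divide by the smallest (0.045738 mol): C 3.997, H 3.998, N 1.998, O 1.000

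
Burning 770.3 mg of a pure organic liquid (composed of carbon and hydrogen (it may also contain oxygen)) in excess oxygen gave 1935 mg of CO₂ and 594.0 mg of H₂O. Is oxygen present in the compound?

yes

mol C = 1.935 g CO₂ ÷ 44.009 g/mol = 0.043968 mol
mol H = 2 × 0.5940 g H₂O ÷ 18.015 g/mol = 0.065945 mol
C and H account for only 0.59458 g of the 0.7703 g sample; the remaining 0.17572 g must be oxygen.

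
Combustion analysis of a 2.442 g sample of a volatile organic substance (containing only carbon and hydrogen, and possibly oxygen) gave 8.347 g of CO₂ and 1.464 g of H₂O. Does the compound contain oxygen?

no

mol C = 8.347 g CO₂ ÷ 44.009 g/mol = 0.18967 mol
mol H = 2 × 1.464 g H₂O ÷ 18.015 g/mol = 0.16253 mol
C and H together account for 2.4419 g — essentially the entire 2.442 g sample — so the compound contains no oxygen.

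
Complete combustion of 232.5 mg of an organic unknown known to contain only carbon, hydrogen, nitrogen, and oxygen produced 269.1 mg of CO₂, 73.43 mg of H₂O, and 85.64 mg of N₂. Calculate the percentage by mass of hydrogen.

mol C = 0.2691 g CO₂ ÷ 44.009 g/mol = 0.0061147 mol
mol H = 2 × 0.07343 g H₂O ÷ 18.015 g/mol = 0.0081521 mol
mol N = 2 × 0.08564 g N₂ ÷ 28.014 g/mol = 0.0061141 mol
mass O = 0.2325 − (0.073443 + 0.0082173 + 0.085640) = 0.065200 g → mol O = 0.065200 ÷ 15.999 = 0.0040752 mol
mass % H = 0.0082173 g ÷ 0.2325 g × 100%

3.53%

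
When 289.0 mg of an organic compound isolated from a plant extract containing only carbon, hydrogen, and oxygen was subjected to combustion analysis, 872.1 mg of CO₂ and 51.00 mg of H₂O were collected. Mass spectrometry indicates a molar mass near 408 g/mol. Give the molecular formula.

C28H8O4

mol C = 0.8721 g CO₂ ÷ 44.009 g/mol = 0.019816 mol
mol H = 2 × 0.05100 g H₂O ÷ 18.015 g/mol = 0.0056619 mol
mass O = 0.2890 − (0.23801 + 0.0057072) = 0.045278 g → mol O = 0.045278 ÷ 15.999 = 0.0028300 mol
Divide by the smallest (0.0028300 mol): C 7.002, H 2.001, O 1.000
Empirical formula: C7H2O
Empirical-formula mass = 102.09 g/mol; 408 ÷ 102.09 ≈ 4, so the molecular formula is C28H8O4.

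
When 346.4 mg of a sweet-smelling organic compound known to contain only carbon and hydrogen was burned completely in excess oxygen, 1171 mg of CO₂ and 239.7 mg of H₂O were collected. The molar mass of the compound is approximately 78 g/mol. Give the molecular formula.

C6H6

mol C = 1.171 g CO₂ ÷ 44.009 g/mol = 0.026608 mol
mol H = 2 × 0.2397 g H₂O ÷ 18.015 g/mol = 0.026611 mol
Divide by the smallest (0.026608 mol): C 1.000, H 1.000
Empirical formula: CH
Empirical-formula mass = 13.02 g/mol; 78 ÷ 13.02 ≈ 6, so the molecular formula is C6H6.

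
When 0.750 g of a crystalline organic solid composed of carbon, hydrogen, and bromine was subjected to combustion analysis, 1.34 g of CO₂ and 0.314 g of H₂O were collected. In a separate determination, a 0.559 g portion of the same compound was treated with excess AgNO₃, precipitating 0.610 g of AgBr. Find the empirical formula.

C7H8Br

mol C = 1.34 g CO₂ ÷ 44.009 g/mol = 0.03045 mol
mol H = 2 × 0.314 g H₂O ÷ 18.015 g/mol = 0.03486 mol
From the AgBr data: mol Br per gram of compound = (0.610 ÷ 187.772) ÷ 0.559 = 0.005811 mol/g, so in the 0.750 g combustion sample mol Br = 0.004359 mol
Divide by the smallest (0.004359 mol): C 6.986, H 7.998, Br 1.000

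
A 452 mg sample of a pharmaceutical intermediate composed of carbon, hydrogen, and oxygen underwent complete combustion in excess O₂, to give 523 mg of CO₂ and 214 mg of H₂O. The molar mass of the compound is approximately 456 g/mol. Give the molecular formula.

mol C = 0.523 g CO₂ ÷ 44.009 g/mol = 0.01188 mol
mol H = 2 × 0.214 g H₂O ÷ 18.015 g/mol = 0.02376 mol
mass O = 0.452 − (0.1427 + 0.02395) = 0.2853 g → mol O = 0.2853 ÷ 15.999 = 0.01783 mol
Divide by the smallest (0.01188 mol): C 1.000, H 1.999, O 1.501
Multiplying each by 2 gives whole numbers: C 2.00, H 4.00, O 3.00
Empirical formula: C2H4O3
Empirical-formula mass = 76.05 g/mol; 456 ÷ 76.05 ≈ 6, so the molecular formula is C12H24O18.

C12H24O18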